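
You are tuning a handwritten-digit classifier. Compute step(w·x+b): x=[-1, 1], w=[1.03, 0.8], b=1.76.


z = (-1)·(1.03) + (1)·(0.8) + 1.76
  = 1.53
step(z) = 1 (z≥0)

1


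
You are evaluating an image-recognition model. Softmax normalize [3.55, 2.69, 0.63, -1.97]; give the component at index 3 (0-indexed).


Exponentials: e^3.55=34.8133, e^2.69=14.7317, e^0.63=1.8776, e^-1.97=0.1395
Sum = 51.5621
Softmax = [0.6752, 0.2857, 0.0364, 0.0027]
p[3] = 0.1395/51.5621 = 0.0027

0.0027


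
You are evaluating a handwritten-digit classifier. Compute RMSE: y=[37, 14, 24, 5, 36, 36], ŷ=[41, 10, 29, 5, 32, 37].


MSE = 74/6 = 12.3333
RMSE = √(74/6) = 3.5119

3.5119


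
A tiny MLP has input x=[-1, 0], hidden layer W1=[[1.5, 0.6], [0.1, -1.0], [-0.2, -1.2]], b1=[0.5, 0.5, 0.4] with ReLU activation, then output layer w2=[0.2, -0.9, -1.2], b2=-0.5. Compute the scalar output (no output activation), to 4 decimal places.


z1[0] = (1.5)·(-1) + (0.6)·(0) + 0.5 = -1.0
z1[1] = (0.1)·(-1) + (-1.0)·(0) + 0.5 = 0.4
z1[2] = (-0.2)·(-1) + (-1.2)·(0) + 0.4 = 0.6
h = ReLU(z1) = [0.0, 0.4, 0.6]
output = (0.2)·(0.0) + (-0.9)·(0.4) + (-1.2)·(0.6) - 0.5 = -1.58

-1.58


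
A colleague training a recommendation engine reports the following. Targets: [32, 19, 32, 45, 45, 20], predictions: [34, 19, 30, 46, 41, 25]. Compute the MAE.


Absolute errors: |32-34|=2, |19-19|=0, |32-30|=2, |45-46|=1, |45-41|=4, |20-25|=5
Sum = 14
MAE = 14/6 = 7/3

7/3


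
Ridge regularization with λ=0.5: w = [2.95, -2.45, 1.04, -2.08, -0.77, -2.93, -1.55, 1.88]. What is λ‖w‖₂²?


‖w‖₂² = (2.95)² + (-2.45)² + (1.04)² + (-2.08)² + (-0.77)² + (-2.93)² + (-1.55)² + (1.88)²
     = 8.7025 + 6.0025 + 1.0816 + 4.3264 + 0.5929 + 8.5849 + 2.4025 + 3.5344
     = 35.2277
λ·‖w‖₂² = 0.5·35.2277 = 17.61385

17.61385


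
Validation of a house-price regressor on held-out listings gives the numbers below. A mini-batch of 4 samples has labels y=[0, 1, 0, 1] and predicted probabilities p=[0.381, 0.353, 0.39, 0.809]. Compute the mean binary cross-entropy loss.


L[0] = -ln(1-0.381) = -ln(0.619) = 0.4797
L[1] = -ln(0.353) = 1.0413
L[2] = -ln(1-0.39) = -ln(0.61) = 0.4943
L[3] = -ln(0.809) = 0.212
mean = (0.4797 + 1.0413 + 0.4943 + 0.212)/4 = 0.5568

0.5568


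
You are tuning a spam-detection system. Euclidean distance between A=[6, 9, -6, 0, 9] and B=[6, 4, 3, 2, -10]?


d = √((6-6)² + (9-4)² + (-6-3)² + (0-2)² + (9+ 10)²)
  = √(0 + 25 + 81 + 4 + 361)
  = √471 = 21.7025

21.7025


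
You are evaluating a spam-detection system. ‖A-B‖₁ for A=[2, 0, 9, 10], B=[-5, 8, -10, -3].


d = |2+ 5| + |0-8| + |9+ 10| + |10+ 3|
  = 7 + 8 + 19 + 13
  = 47

47


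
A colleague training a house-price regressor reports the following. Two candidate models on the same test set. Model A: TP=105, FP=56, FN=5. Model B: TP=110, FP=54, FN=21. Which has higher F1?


Model A: P=105/161=0.6522, R=105/110=0.9545, F1=2PR/(P+R)=2TP/(2TP+FP+FN)=210/271=0.7749
Model B: P=110/164=0.6707, R=110/131=0.8397, F1=2PR/(P+R)=2TP/(2TP+FP+FN)=220/295=0.7458
0.7749 > 0.7458 → Model A

Model A


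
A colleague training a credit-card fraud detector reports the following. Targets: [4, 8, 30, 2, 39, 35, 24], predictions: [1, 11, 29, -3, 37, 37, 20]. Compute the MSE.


Squared errors: (4-1)²=9, (8-11)²=9, (30-29)²=1, (2+ 3)²=25, (39-37)²=4, (35-37)²=4, (24-20)²=16
Sum = 68
MSE = 68/7 = 68/7

68/7


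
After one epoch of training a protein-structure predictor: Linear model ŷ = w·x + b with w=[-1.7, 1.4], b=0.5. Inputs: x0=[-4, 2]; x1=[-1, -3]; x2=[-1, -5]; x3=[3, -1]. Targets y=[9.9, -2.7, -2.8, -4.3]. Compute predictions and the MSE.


ŷ0 = (-1.7)·(-4) + (1.4)·(2) + 0.5 = 10.1
ŷ1 = (-1.7)·(-1) + (1.4)·(-3) + 0.5 = -2.0
ŷ2 = (-1.7)·(-1) + (1.4)·(-5) + 0.5 = -4.8
ŷ3 = (-1.7)·(3) + (1.4)·(-1) + 0.5 = -6.0
errors² = [0.04, 0.49, 4.0, 2.89]
MSE = 7.4200/4 = 1.855

1.855


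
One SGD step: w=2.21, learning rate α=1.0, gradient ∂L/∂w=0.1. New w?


w_new = w - α·∇
= 2.21 - 1.0·0.1
= 2.21 - 0.1
= 2.11

2.11


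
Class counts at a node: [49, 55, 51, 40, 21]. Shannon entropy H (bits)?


Probabilities: [49/216, 55/216, 51/216, 40/216, 21/216] ≈ [0.2269, 0.2546, 0.2361, 0.1852, 0.0972]
H = -((49/216)·log₂(49/216) + (55/216)·log₂(55/216) + (51/216)·log₂(51/216) + (40/216)·log₂(40/216) + (21/216)·log₂(21/216))
  = 2.2572 bits

2.2572 bits


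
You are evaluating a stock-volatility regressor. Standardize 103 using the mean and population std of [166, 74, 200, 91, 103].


μ = 126.8, σ = 48.0225
z = (103 - 126.8)/48.0225 = -0.4956

-0.4956


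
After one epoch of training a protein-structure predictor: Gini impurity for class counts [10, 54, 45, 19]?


Probabilities: [10/128, 54/128, 45/128, 19/128] ≈ [0.0781, 0.4219, 0.3516, 0.1484]
Σpᵢ² = (100 + 2916 + 2025 + 361)/128² = 5402/16384
Gini = 1 - Σpᵢ² = 1 - 5402/16384 = 0.6703

0.6703


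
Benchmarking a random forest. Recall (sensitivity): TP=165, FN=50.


Recall = TP/(TP+FN)
= 165/(165+50)
= 165/215 = 76.74%

76.74%


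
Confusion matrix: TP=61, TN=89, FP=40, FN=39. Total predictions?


Total = TP + TN + FP + FN
= 61 + 89 + 40 + 39
= 229
(Predicted positive: 101, predicted negative: 128)

229


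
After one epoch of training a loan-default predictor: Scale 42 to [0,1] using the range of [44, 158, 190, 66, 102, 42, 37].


min=37, max=190
(42-37)/(190-37) = 5/153 = 0.0327

0.0327


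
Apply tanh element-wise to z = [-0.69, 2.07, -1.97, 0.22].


tanh(-0.69) = -0.598
tanh(2.07) = 0.9687
tanh(-1.97) = -0.9618
tanh(0.22) = 0.2165
result = [-0.598, 0.9687, -0.9618, 0.2165]

[-0.598, 0.9687, -0.9618, 0.2165]


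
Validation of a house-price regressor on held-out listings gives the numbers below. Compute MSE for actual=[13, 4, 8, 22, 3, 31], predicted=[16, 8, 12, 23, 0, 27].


Squared errors: (13-16)²=9, (4-8)²=16, (8-12)²=16, (22-23)²=1, (3-0)²=9, (31-27)²=16
Sum = 67
MSE = 67/6 = 67/6

67/6


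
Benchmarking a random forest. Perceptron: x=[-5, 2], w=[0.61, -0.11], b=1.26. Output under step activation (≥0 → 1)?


z = (-5)·(0.61) + (2)·(-0.11) + 1.26
  = -2.01
step(z) = 0 (z<0)

0


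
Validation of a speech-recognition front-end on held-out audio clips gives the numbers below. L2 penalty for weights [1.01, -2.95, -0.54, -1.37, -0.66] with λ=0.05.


‖w‖₂² = (1.01)² + (-2.95)² + (-0.54)² + (-1.37)² + (-0.66)²
     = 1.0201 + 8.7025 + 0.2916 + 1.8769 + 0.4356
     = 12.3267
λ·‖w‖₂² = 0.05·12.3267 = 0.616335

0.616335


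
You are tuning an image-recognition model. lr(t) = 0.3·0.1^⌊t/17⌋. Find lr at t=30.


n_drops = ⌊30/17⌋ = 1
lr = 0.3·0.1^1 = 0.3·0.1 = 0.03

0.03


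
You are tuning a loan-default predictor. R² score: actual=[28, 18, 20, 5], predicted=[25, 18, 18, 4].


ȳ = 17.75
SS_res = Σ(y-ŷ)² = 14
SS_tot = Σ(y-ȳ)² = 272.75
R² = 1 - SS_res/SS_tot = 1 - 0.0513 = 0.9487

0.9487


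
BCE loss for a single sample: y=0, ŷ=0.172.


BCE = -[y·ln(p) + (1-y)·ln(1-p)]
= -0 - 1·ln(1-0.172)
= -ln(0.828) = 0.1887

0.1887


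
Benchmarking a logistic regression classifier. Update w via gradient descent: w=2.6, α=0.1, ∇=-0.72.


w_new = w - α·∇
= 2.6 - 0.1·-0.72
= 2.6 + 0.072
= 2.672

2.672


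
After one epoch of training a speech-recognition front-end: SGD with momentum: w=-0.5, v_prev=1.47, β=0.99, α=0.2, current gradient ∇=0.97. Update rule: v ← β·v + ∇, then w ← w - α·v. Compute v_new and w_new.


v_new = 0.99·1.47 + 0.97 = 1.4553 + 0.97 = 2.4253
w_new = -0.5 - 0.2·2.4253 = -0.5 - 0.48506 = -0.98506

v_new=2.4253, w_new=-0.98506


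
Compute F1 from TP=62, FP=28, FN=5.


Precision = 62/90 = 0.6889
Recall = 62/67 = 0.9254
F1 = 2·P·R/(P+R) = 2·TP/(2·TP+FP+FN) = 124/(124+28+5) = 124/157 = 0.7898

0.7898


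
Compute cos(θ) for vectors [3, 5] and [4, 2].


A·B = 3·4 + 5·2 = 22
‖A‖ = √34 = 5.831, ‖B‖ = √20 = 4.4721
cos = 22/(√34·√20) = 22/√680 = 0.8437

0.8437


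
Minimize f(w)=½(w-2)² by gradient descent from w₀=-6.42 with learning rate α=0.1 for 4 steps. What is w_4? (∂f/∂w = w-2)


step 1: grad = -6.42-2 = -8.42; w = -6.42 - 0.1·(-8.42) = -5.578
step 2: grad = -5.578-2 = -7.578; w = -5.578 - 0.1·(-7.578) = -4.8202
step 3: grad = -4.8202-2 = -6.8202; w = -4.8202 - 0.1·(-6.8202) = -4.13818
step 4: grad = -4.13818-2 = -6.13818; w = -4.13818 - 0.1·(-6.13818) = -3.524362

-3.524362


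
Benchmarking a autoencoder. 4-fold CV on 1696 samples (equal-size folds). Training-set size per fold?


Fold size = 1696/4 = 424
Training per fold = 1696 - 424 = 1272

1272


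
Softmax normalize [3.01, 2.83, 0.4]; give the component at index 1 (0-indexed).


Exponentials: e^3.01=20.2874, e^2.83=16.9455, e^0.4=1.4918
Sum = 38.7247
Softmax = [0.5239, 0.4376, 0.0385]
p[1] = 16.9455/38.7247 = 0.4376

0.4376


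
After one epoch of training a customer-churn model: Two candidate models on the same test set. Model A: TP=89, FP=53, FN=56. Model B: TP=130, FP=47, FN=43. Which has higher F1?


Model A: P=89/142=0.6268, R=89/145=0.6138, F1=2PR/(P+R)=2TP/(2TP+FP+FN)=178/287=0.6202
Model B: P=130/177=0.7345, R=130/173=0.7514, F1=2PR/(P+R)=2TP/(2TP+FP+FN)=260/350=0.7429
0.6202 < 0.7429 → Model B

Model B


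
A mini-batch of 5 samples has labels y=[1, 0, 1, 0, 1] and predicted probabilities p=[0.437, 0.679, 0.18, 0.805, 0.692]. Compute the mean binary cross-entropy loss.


L[0] = -ln(0.437) = 0.8278
L[1] = -ln(1-0.679) = -ln(0.321) = 1.1363
L[2] = -ln(0.18) = 1.7148
L[3] = -ln(1-0.805) = -ln(0.195) = 1.6348
L[4] = -ln(0.692) = 0.3682
mean = (0.8278 + 1.1363 + 1.7148 + 1.6348 + 0.3682)/5 = 1.1364

1.1364


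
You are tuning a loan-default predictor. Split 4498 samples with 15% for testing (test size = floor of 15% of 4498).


Test = ⌊4498·15/100⌋ = 674
Train = 4498 - 674 = 3824

Train: 3824, Test: 674


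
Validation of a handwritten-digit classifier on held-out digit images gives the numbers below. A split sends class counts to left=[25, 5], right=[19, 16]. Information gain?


Parent = [44, 21], H_parent = 0.9077
H_left = 0.65 (n=30), H_right = 0.9947 (n=35)
H_children = (30/65)·0.65 + (35/65)·0.9947 = 0.8356
IG = 0.9077 - 0.8356 = 0.0721

0.0721


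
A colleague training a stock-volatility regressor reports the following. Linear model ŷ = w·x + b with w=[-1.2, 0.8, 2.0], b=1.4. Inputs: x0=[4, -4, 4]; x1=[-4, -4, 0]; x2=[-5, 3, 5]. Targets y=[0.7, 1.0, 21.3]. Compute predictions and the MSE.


ŷ0 = (-1.2)·(4) + (0.8)·(-4) + (2.0)·(4) + 1.4 = 1.4
ŷ1 = (-1.2)·(-4) + (0.8)·(-4) + (2.0)·(0) + 1.4 = 3.0
ŷ2 = (-1.2)·(-5) + (0.8)·(3) + (2.0)·(5) + 1.4 = 19.8
errors² = [0.49, 4.0, 2.25]
MSE = 6.7400/3 = 2.2467

2.2467


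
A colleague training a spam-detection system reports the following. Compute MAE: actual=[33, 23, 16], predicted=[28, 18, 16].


Absolute errors: |33-28|=5, |23-18|=5, |16-16|=0
Sum = 10
MAE = 10/3 = 10/3

10/3


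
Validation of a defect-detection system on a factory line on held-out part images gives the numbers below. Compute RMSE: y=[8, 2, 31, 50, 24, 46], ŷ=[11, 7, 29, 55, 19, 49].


MSE = 97/6 = 16.1667
RMSE = √(97/6) = 4.0208

4.0208


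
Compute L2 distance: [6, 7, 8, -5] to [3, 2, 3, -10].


d = √((6-3)² + (7-2)² + (8-3)² + (-5+ 10)²)
  = √(9 + 25 + 25 + 25)
  = √84 = 9.1652

9.1652


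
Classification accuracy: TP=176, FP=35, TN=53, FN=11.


Accuracy = (TP+TN)/(TP+TN+FP+FN)
= (176+53)/(275)
= 229/275 = 83.27%

83.27%


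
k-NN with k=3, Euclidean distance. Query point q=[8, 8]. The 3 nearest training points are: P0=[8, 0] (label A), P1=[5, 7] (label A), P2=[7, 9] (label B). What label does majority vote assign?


d(q,P0) = 8.0  (label A)
d(q,P1) = 3.1623  (label A)
d(q,P2) = 1.4142  (label B)
Votes: A=2, B=1
Majority → A

A


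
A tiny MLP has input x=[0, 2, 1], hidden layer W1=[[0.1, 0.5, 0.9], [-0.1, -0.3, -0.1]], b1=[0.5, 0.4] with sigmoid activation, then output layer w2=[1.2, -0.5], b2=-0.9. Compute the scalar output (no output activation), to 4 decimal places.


z1[0] = (0.1)·(0) + (0.5)·(2) + (0.9)·(1) + 0.5 = 2.4
z1[1] = (-0.1)·(0) + (-0.3)·(2) + (-0.1)·(1) + 0.4 = -0.3
h = sigmoid(z1) = [0.9168, 0.4256]
output = (1.2)·(0.9168) + (-0.5)·(0.4256) - 0.9 = -0.0126

-0.0126


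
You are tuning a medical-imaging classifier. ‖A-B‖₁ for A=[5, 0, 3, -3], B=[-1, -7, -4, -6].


d = |5+ 1| + |0+ 7| + |3+ 4| + |-3+ 6|
  = 6 + 7 + 7 + 3
  = 23

23


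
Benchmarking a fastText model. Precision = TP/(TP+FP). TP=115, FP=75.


Precision = TP/(TP+FP)
= 115/(115+75)
= 115/190 = 60.53%

60.53%


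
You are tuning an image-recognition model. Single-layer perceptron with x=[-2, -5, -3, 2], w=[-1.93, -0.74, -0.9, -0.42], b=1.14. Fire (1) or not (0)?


z = (-2)·(-1.93) + (-5)·(-0.74) + (-3)·(-0.9) + (2)·(-0.42) + 1.14
  = 10.56
step(z) = 1 (z≥0)

1


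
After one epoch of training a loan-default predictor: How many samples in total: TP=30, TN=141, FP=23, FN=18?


Total = TP + TN + FP + FN
= 30 + 141 + 23 + 18
= 212
(Predicted positive: 53, predicted negative: 159)

212


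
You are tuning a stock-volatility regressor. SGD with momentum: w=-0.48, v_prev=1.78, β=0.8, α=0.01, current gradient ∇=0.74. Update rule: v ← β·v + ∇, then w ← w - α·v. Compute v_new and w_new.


v_new = 0.8·1.78 + 0.74 = 1.424 + 0.74 = 2.164
w_new = -0.48 - 0.01·2.164 = -0.48 - 0.02164 = -0.50164

v_new=2.164, w_new=-0.50164


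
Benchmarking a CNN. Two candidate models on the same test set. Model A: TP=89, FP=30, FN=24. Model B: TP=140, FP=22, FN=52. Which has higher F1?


Model A: P=89/119=0.7479, R=89/113=0.7876, F1=2PR/(P+R)=2TP/(2TP+FP+FN)=178/232=0.7672
Model B: P=140/162=0.8642, R=140/192=0.7292, F1=2PR/(P+R)=2TP/(2TP+FP+FN)=280/354=0.791
0.7672 < 0.791 → Model B

Model B


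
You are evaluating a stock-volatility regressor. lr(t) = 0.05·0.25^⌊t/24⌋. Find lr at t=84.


n_drops = ⌊84/24⌋ = 3
lr = 0.05·0.25^3 = 0.05·0.015625 = 0.00078125

0.00078125


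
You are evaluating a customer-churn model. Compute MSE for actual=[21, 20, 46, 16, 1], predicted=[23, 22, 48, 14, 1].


Squared errors: (21-23)²=4, (20-22)²=4, (46-48)²=4, (16-14)²=4, (1-1)²=0
Sum = 16
MSE = 16/5 = 16/5

16/5


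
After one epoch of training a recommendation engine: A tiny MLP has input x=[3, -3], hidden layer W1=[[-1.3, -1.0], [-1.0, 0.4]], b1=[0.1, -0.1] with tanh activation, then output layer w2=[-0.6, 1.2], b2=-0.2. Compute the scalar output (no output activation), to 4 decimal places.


z1[0] = (-1.3)·(3) + (-1.0)·(-3) + 0.1 = -0.8
z1[1] = (-1.0)·(3) + (0.4)·(-3) - 0.1 = -4.3
h = tanh(z1) = [-0.664, -0.9996]
output = (-0.6)·(-0.664) + (1.2)·(-0.9996) - 0.2 = -1.0011

-1.0011


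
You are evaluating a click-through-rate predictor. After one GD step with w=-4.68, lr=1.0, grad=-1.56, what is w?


w_new = w - α·∇
= -4.68 - 1.0·-1.56
= -4.68 + 1.56
= -3.12

-3.12


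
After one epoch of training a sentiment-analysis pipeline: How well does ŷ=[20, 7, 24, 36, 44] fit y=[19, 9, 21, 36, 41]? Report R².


ȳ = 25.2
SS_res = Σ(y-ŷ)² = 23
SS_tot = Σ(y-ȳ)² = 684.8
R² = 1 - SS_res/SS_tot = 1 - 0.0336 = 0.9664

0.9664


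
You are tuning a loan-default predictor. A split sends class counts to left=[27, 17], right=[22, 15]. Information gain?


Parent = [49, 32], H_parent = 0.968
H_left = 0.9624 (n=44), H_right = 0.974 (n=37)
H_children = (44/81)·0.9624 + (37/81)·0.974 = 0.9677
IG = 0.968 - 0.9677 = 0.0003

0.0003


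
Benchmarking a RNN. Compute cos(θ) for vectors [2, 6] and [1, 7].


A·B = 2·1 + 6·7 = 44
‖A‖ = √40 = 6.3246, ‖B‖ = √50 = 7.0711
cos = 44/(√40·√50) = 44/√2000 = 0.9839

0.9839


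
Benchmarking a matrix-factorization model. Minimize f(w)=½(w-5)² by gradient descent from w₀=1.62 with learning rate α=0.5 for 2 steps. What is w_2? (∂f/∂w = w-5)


step 1: grad = 1.62-5 = -3.38; w = 1.62 - 0.5·(-3.38) = 3.31
step 2: grad = 3.31-5 = -1.69; w = 3.31 - 0.5·(-1.69) = 4.155

4.155


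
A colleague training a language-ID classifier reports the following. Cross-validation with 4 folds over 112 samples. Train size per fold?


Fold size = 112/4 = 28
Training per fold = 112 - 28 = 84

84


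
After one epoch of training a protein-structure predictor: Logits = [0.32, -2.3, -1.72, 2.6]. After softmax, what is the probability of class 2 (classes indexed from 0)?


Exponentials: e^0.32=1.3771, e^-2.3=0.1003, e^-1.72=0.1791, e^2.6=13.4637
Sum = 15.1202
Softmax = [0.0911, 0.0066, 0.0118, 0.8904]
p[2] = 0.1791/15.1202 = 0.0118

0.0118


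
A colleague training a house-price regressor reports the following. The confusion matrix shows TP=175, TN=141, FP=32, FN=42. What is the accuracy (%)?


Accuracy = (TP+TN)/(TP+TN+FP+FN)
= (175+141)/(390)
= 316/390 = 81.03%

81.03%


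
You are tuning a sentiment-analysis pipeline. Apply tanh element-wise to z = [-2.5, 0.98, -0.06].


tanh(-2.5) = -0.9866
tanh(0.98) = 0.7531
tanh(-0.06) = -0.0599
result = [-0.9866, 0.7531, -0.0599]

[-0.9866, 0.7531, -0.0599]


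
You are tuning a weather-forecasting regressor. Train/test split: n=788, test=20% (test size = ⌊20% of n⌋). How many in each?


Test = ⌊788·20/100⌋ = 157
Train = 788 - 157 = 631

Train: 631, Test: 157


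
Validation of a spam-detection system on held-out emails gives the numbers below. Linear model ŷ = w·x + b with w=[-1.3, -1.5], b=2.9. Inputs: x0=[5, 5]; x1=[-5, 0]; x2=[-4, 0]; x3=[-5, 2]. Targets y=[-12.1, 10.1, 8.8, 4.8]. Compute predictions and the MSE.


ŷ0 = (-1.3)·(5) + (-1.5)·(5) + 2.9 = -11.1
ŷ1 = (-1.3)·(-5) + (-1.5)·(0) + 2.9 = 9.4
ŷ2 = (-1.3)·(-4) + (-1.5)·(0) + 2.9 = 8.1
ŷ3 = (-1.3)·(-5) + (-1.5)·(2) + 2.9 = 6.4
errors² = [1.0, 0.49, 0.49, 2.56]
MSE = 4.5400/4 = 1.135

1.135


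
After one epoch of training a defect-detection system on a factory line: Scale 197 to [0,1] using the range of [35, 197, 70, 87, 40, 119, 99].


min=35, max=197
(197-35)/(197-35) = 162/162 = 1.0

1.0


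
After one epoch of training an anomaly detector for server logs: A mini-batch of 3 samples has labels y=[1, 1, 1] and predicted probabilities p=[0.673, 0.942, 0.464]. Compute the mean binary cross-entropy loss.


L[0] = -ln(0.673) = 0.396
L[1] = -ln(0.942) = 0.0598
L[2] = -ln(0.464) = 0.7679
mean = (0.396 + 0.0598 + 0.7679)/3 = 0.4079

0.4079


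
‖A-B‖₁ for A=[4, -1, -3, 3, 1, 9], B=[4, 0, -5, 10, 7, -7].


d = |4-4| + |-1-0| + |-3+ 5| + |3-10| + |1-7| + |9+ 7|
  = 0 + 1 + 2 + 7 + 6 + 16
  = 32

32


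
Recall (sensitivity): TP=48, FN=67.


Recall = TP/(TP+FN)
= 48/(48+67)
= 48/115 = 41.74%

41.74%


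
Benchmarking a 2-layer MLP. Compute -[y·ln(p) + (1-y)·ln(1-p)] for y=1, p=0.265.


BCE = -[y·ln(p) + (1-y)·ln(1-p)]
= -1·ln(0.265) - 0
= -ln(0.265) = 1.328

1.328


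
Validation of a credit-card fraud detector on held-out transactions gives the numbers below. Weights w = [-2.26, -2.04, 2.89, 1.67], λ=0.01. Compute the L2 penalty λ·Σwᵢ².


‖w‖₂² = (-2.26)² + (-2.04)² + (2.89)² + (1.67)²
     = 5.1076 + 4.1616 + 8.3521 + 2.7889
     = 20.4102
λ·‖w‖₂² = 0.01·20.4102 = 0.204102

0.204102


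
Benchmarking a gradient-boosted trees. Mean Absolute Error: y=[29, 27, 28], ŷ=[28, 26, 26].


Absolute errors: |29-28|=1, |27-26|=1, |28-26|=2
Sum = 4
MAE = 4/3 = 4/3

4/3


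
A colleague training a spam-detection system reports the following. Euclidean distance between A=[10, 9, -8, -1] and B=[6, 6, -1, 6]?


d = √((10-6)² + (9-6)² + (-8+ 1)² + (-1-6)²)
  = √(16 + 9 + 49 + 49)
  = √123 = 11.0905

11.0905


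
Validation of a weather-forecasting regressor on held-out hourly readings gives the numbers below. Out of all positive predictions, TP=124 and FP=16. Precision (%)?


Precision = TP/(TP+FP)
= 124/(124+16)
= 124/140 = 88.57%

88.57%


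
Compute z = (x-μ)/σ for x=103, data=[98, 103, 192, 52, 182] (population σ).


μ = 125.4, σ = 53.4401
z = (103 - 125.4)/53.4401 = -0.4192

-0.4192


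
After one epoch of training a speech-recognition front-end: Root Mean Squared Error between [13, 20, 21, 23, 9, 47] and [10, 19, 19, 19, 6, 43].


MSE = 55/6 = 9.1667
RMSE = √(55/6) = 3.0277

3.0277


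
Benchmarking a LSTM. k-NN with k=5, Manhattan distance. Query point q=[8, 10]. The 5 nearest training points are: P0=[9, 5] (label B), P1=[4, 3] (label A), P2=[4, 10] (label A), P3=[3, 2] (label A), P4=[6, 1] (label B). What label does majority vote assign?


d(q,P0) = 6  (label B)
d(q,P1) = 11  (label A)
d(q,P2) = 4  (label A)
d(q,P3) = 13  (label A)
d(q,P4) = 11  (label B)
Votes: A=3, B=2
Majority → A

A


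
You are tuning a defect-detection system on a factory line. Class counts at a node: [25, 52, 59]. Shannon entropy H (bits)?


Probabilities: [25/136, 52/136, 59/136] ≈ [0.1838, 0.3824, 0.4338]
H = -((25/136)·log₂(25/136) + (52/136)·log₂(52/136) + (59/136)·log₂(59/136))
  = 1.5022 bits

1.5022 bits


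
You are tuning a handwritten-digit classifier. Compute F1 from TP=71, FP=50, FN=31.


Precision = 71/121 = 0.5868
Recall = 71/102 = 0.6961
F1 = 2·P·R/(P+R) = 2·TP/(2·TP+FP+FN) = 142/(142+50+31) = 142/223 = 0.6368

0.6368


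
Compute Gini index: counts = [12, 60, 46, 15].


Probabilities: [12/133, 60/133, 46/133, 15/133] ≈ [0.0902, 0.4511, 0.3459, 0.1128]
Σpᵢ² = (144 + 3600 + 2116 + 225)/133² = 6085/17689
Gini = 1 - Σpᵢ² = 1 - 6085/17689 = 0.656

0.656


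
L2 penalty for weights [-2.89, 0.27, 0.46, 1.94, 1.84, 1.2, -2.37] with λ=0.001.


‖w‖₂² = (-2.89)² + (0.27)² + (0.46)² + (1.94)² + (1.84)² + (1.2)² + (-2.37)²
     = 8.3521 + 0.0729 + 0.2116 + 3.7636 + 3.3856 + 1.44 + 5.6169
     = 22.8427
λ·‖w‖₂² = 0.001·22.8427 = 0.022843

0.022843


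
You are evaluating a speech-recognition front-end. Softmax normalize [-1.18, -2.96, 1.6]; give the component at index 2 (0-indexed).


Exponentials: e^-1.18=0.3073, e^-2.96=0.0518, e^1.6=4.953
Sum = 5.3121
Softmax = [0.0578, 0.0098, 0.9324]
p[2] = 4.953/5.3121 = 0.9324

0.9324


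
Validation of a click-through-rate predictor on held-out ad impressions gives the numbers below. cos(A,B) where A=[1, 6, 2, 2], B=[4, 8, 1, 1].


A·B = 1·4 + 6·8 + 2·1 + 2·1 = 56
‖A‖ = √45 = 6.7082, ‖B‖ = √82 = 9.0554
cos = 56/(√45·√82) = 56/√3690 = 0.9219

0.9219


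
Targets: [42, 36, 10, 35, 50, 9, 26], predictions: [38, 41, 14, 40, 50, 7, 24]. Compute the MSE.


Squared errors: (42-38)²=16, (36-41)²=25, (10-14)²=16, (35-40)²=25, (50-50)²=0, (9-7)²=4, (26-24)²=4
Sum = 90
MSE = 90/7 = 90/7

90/7


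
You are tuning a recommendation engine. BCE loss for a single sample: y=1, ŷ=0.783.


BCE = -[y·ln(p) + (1-y)·ln(1-p)]
= -1·ln(0.783) - 0
= -ln(0.783) = 0.2446

0.2446


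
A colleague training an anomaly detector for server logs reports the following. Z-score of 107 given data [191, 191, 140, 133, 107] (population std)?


μ = 152.4, σ = 33.3802
z = (107 - 152.4)/33.3802 = -1.3601

-1.3601


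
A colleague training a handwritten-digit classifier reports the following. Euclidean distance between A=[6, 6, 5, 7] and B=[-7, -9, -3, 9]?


d = √((6+ 7)² + (6+ 9)² + (5+ 3)² + (7-9)²)
  = √(169 + 225 + 64 + 4)
  = √462 = 21.4942

21.4942


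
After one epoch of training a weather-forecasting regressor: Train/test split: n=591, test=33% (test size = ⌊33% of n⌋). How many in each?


Test = ⌊591·33/100⌋ = 195
Train = 591 - 195 = 396

Train: 396, Test: 195


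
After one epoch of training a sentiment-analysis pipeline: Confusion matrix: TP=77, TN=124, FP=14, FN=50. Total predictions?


Total = TP + TN + FP + FN
= 77 + 124 + 14 + 50
= 265
(Predicted positive: 91, predicted negative: 174)

265


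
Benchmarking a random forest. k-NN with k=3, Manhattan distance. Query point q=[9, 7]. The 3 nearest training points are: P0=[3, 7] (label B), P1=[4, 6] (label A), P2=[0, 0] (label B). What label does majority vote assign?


d(q,P0) = 6  (label B)
d(q,P1) = 6  (label A)
d(q,P2) = 16  (label B)
Votes: A=1, B=2
Majority → B

B


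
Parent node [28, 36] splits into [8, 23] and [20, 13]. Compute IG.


Parent = [28, 36], H_parent = 0.9887
H_left = 0.8238 (n=31), H_right = 0.9673 (n=33)
H_children = (31/64)·0.8238 + (33/64)·0.9673 = 0.8978
IG = 0.9887 - 0.8978 = 0.0909

0.0909


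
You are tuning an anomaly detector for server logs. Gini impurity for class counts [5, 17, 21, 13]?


Probabilities: [5/56, 17/56, 21/56, 13/56] ≈ [0.0893, 0.3036, 0.375, 0.2321]
Σpᵢ² = (25 + 289 + 441 + 169)/56² = 924/3136
Gini = 1 - Σpᵢ² = 1 - 924/3136 = 0.7054

0.7054


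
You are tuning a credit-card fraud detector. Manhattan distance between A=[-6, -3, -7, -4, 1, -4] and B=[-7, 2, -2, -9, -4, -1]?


d = |-6+ 7| + |-3-2| + |-7+ 2| + |-4+ 9| + |1+ 4| + |-4+ 1|
  = 1 + 5 + 5 + 5 + 5 + 3
  = 24

24


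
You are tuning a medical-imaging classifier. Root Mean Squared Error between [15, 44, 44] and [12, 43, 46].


MSE = 14/3 = 4.6667
RMSE = √(14/3) = 2.1602

2.1602


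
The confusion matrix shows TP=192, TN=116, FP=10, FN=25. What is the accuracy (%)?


Accuracy = (TP+TN)/(TP+TN+FP+FN)
= (192+116)/(343)
= 308/343 = 89.8%

89.8%


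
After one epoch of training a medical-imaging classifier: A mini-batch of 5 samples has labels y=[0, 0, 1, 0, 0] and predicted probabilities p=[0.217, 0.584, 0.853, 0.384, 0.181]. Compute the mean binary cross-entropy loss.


L[0] = -ln(1-0.217) = -ln(0.783) = 0.2446
L[1] = -ln(1-0.584) = -ln(0.416) = 0.8771
L[2] = -ln(0.853) = 0.159
L[3] = -ln(1-0.384) = -ln(0.616) = 0.4845
L[4] = -ln(1-0.181) = -ln(0.819) = 0.1997
mean = (0.2446 + 0.8771 + 0.159 + 0.4845 + 0.1997)/5 = 0.393

0.393


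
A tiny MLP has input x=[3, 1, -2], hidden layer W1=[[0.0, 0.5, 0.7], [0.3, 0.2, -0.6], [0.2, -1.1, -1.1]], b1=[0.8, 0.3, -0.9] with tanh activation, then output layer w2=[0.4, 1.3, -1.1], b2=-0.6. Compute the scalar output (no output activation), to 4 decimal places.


z1[0] = (0.0)·(3) + (0.5)·(1) + (0.7)·(-2) + 0.8 = -0.1
z1[1] = (0.3)·(3) + (0.2)·(1) + (-0.6)·(-2) + 0.3 = 2.6
z1[2] = (0.2)·(3) + (-1.1)·(1) + (-1.1)·(-2) - 0.9 = 0.8
h = tanh(z1) = [-0.0997, 0.989, 0.664]
output = (0.4)·(-0.0997) + (1.3)·(0.989) + (-1.1)·(0.664) - 0.6 = -0.0846

-0.0846


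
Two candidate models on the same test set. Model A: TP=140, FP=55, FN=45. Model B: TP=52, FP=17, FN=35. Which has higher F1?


Model A: P=140/195=0.7179, R=140/185=0.7568, F1=2PR/(P+R)=2TP/(2TP+FP+FN)=280/380=0.7368
Model B: P=52/69=0.7536, R=52/87=0.5977, F1=2PR/(P+R)=2TP/(2TP+FP+FN)=104/156=0.6667
0.7368 > 0.6667 → Model A

Model A


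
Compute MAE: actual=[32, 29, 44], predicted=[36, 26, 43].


Absolute errors: |32-36|=4, |29-26|=3, |44-43|=1
Sum = 8
MAE = 8/3 = 8/3

8/3


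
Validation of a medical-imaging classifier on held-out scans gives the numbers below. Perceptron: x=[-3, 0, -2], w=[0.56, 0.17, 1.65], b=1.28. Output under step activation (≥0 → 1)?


z = (-3)·(0.56) + (0)·(0.17) + (-2)·(1.65) + 1.28
  = -3.7
step(z) = 0 (z<0)

0


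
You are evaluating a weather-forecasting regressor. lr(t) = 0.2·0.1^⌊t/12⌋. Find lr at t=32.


n_drops = ⌊32/12⌋ = 2
lr = 0.2·0.1^2 = 0.2·0.01 = 0.002

0.002


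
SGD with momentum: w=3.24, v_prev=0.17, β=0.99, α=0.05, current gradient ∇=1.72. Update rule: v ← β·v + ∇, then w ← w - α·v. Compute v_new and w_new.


v_new = 0.99·0.17 + 1.72 = 0.1683 + 1.72 = 1.8883
w_new = 3.24 - 0.05·1.8883 = 3.24 - 0.094415 = 3.145585

v_new=1.8883, w_new=3.145585


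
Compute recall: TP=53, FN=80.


Recall = TP/(TP+FN)
= 53/(53+80)
= 53/133 = 39.85%

39.85%


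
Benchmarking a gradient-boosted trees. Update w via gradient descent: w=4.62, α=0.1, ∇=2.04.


w_new = w - α·∇
= 4.62 - 0.1·2.04
= 4.62 - 0.204
= 4.416

4.416


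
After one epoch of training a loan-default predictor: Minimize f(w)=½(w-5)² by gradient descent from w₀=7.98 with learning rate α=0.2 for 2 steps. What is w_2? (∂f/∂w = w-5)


step 1: grad = 7.98-5 = 2.98; w = 7.98 - 0.2·(2.98) = 7.384
step 2: grad = 7.384-5 = 2.384; w = 7.384 - 0.2·(2.384) = 6.9072

6.9072


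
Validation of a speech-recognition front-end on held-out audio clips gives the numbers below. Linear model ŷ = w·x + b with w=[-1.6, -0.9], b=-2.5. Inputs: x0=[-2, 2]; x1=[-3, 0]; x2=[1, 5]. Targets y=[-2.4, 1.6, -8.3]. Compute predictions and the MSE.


ŷ0 = (-1.6)·(-2) + (-0.9)·(2) - 2.5 = -1.1
ŷ1 = (-1.6)·(-3) + (-0.9)·(0) - 2.5 = 2.3
ŷ2 = (-1.6)·(1) + (-0.9)·(5) - 2.5 = -8.6
errors² = [1.69, 0.49, 0.09]
MSE = 2.2700/3 = 0.7567

0.7567


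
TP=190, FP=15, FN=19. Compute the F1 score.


Precision = 190/205 = 0.9268
Recall = 190/209 = 0.9091
F1 = 2·P·R/(P+R) = 2·TP/(2·TP+FP+FN) = 380/(380+15+19) = 380/414 = 0.9179

0.9179


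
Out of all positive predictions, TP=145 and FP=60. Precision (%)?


Precision = TP/(TP+FP)
= 145/(145+60)
= 145/205 = 70.73%

70.73%


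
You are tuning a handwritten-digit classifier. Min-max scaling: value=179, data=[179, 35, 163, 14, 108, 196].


min=14, max=196
(179-14)/(196-14) = 165/182 = 0.9066

0.9066


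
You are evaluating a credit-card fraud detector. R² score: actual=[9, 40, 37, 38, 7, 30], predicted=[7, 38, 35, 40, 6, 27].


ȳ = 26.8333
SS_res = Σ(y-ŷ)² = 26
SS_tot = Σ(y-ȳ)² = 1122.83
R² = 1 - SS_res/SS_tot = 1 - 0.0232 = 0.9768

0.9768


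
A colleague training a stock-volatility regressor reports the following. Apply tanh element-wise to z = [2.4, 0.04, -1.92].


tanh(2.4) = 0.9837
tanh(0.04) = 0.04
tanh(-1.92) = -0.9579
result = [0.9837, 0.04, -0.9579]

[0.9837, 0.04, -0.9579]


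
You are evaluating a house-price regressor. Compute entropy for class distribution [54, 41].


Probabilities: [54/95, 41/95] ≈ [0.5684, 0.4316]
H = -((54/95)·log₂(54/95) + (41/95)·log₂(41/95))
  = 0.9864 bits

0.9864 bits


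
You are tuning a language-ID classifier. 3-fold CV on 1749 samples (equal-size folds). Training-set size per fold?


Fold size = 1749/3 = 583
Training per fold = 1749 - 583 = 1166

1166


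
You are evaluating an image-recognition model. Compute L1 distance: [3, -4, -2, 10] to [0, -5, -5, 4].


d = |3-0| + |-4+ 5| + |-2+ 5| + |10-4|
  = 3 + 1 + 3 + 6
  = 13

13


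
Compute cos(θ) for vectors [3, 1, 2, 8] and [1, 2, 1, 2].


A·B = 3·1 + 1·2 + 2·1 + 8·2 = 23
‖A‖ = √78 = 8.8318, ‖B‖ = √10 = 3.1623
cos = 23/(√78·√10) = 23/√780 = 0.8235

0.8235


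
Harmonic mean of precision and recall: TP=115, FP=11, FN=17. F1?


Precision = 115/126 = 0.9127
Recall = 115/132 = 0.8712
F1 = 2·P·R/(P+R) = 2·TP/(2·TP+FP+FN) = 230/(230+11+17) = 230/258 = 0.8915

0.8915


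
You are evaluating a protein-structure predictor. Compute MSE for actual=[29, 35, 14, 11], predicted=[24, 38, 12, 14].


Squared errors: (29-24)²=25, (35-38)²=9, (14-12)²=4, (11-14)²=9
Sum = 47
MSE = 47/4 = 47/4

47/4


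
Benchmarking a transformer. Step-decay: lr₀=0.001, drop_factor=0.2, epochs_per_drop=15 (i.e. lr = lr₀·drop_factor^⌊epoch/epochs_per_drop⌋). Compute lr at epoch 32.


n_drops = ⌊32/15⌋ = 2
lr = 0.001·0.2^2 = 0.001·0.04 = 0.00004

0.00004


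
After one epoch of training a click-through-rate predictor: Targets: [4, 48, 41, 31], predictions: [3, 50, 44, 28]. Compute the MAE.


Absolute errors: |4-3|=1, |48-50|=2, |41-44|=3, |31-28|=3
Sum = 9
MAE = 9/4 = 9/4

9/4


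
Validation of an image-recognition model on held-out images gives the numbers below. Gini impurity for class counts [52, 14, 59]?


Probabilities: [52/125, 14/125, 59/125] ≈ [0.416, 0.112, 0.472]
Σpᵢ² = (2704 + 196 + 3481)/125² = 6381/15625
Gini = 1 - Σpᵢ² = 1 - 6381/15625 = 0.5916

0.5916


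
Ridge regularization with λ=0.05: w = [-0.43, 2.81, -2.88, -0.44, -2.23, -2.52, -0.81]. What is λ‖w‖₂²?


‖w‖₂² = (-0.43)² + (2.81)² + (-2.88)² + (-0.44)² + (-2.23)² + (-2.52)² + (-0.81)²
     = 0.1849 + 7.8961 + 8.2944 + 0.1936 + 4.9729 + 6.3504 + 0.6561
     = 28.5484
λ·‖w‖₂² = 0.05·28.5484 = 1.42742

1.42742


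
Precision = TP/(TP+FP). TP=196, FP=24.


Precision = TP/(TP+FP)
= 196/(196+24)
= 196/220 = 89.09%

89.09%


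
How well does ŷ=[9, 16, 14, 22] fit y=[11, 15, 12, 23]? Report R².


ȳ = 15.25
SS_res = Σ(y-ŷ)² = 10
SS_tot = Σ(y-ȳ)² = 88.75
R² = 1 - SS_res/SS_tot = 1 - 0.1127 = 0.8873

0.8873


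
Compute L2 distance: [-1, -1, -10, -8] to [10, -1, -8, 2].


d = √((-1-10)² + (-1+ 1)² + (-10+ 8)² + (-8-2)²)
  = √(121 + 0 + 4 + 100)
  = √225 = 15.0

15.0


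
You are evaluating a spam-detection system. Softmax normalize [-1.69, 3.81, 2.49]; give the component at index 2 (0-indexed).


Exponentials: e^-1.69=0.1845, e^3.81=45.1504, e^2.49=12.0613
Sum = 57.3962
Softmax = [0.0032, 0.7866, 0.2101]
p[2] = 12.0613/57.3962 = 0.2101

0.2101


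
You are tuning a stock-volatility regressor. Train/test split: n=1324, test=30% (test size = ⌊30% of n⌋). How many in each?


Test = ⌊1324·30/100⌋ = 397
Train = 1324 - 397 = 927

Train: 927, Test: 397


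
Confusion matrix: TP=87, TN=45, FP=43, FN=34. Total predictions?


Total = TP + TN + FP + FN
= 87 + 45 + 43 + 34
= 209
(Predicted positive: 130, predicted negative: 79)

209


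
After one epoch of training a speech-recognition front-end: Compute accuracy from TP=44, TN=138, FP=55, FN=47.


Accuracy = (TP+TN)/(TP+TN+FP+FN)
= (44+138)/(284)
= 182/284 = 64.08%

64.08%


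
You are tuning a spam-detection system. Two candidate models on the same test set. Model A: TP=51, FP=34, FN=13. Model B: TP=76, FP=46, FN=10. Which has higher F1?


Model A: P=51/85=0.6, R=51/64=0.7969, F1=2PR/(P+R)=2TP/(2TP+FP+FN)=102/149=0.6846
Model B: P=76/122=0.623, R=76/86=0.8837, F1=2PR/(P+R)=2TP/(2TP+FP+FN)=152/208=0.7308
0.6846 < 0.7308 → Model B

Model B


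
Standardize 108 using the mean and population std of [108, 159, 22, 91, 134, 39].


μ = 92.1667, σ = 48.6806
z = (108 - 92.1667)/48.6806 = 0.3252

0.3252


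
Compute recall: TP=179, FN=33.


Recall = TP/(TP+FN)
= 179/(179+33)
= 179/212 = 84.43%

84.43%


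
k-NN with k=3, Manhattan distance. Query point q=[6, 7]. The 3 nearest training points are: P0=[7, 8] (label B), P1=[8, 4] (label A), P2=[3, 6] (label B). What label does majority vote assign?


d(q,P0) = 2  (label B)
d(q,P1) = 5  (label A)
d(q,P2) = 4  (label B)
Votes: A=1, B=2
Majority → B

B


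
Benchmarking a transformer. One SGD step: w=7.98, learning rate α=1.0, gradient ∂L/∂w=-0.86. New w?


w_new = w - α·∇
= 7.98 - 1.0·-0.86
= 7.98 + 0.86
= 8.84

8.84


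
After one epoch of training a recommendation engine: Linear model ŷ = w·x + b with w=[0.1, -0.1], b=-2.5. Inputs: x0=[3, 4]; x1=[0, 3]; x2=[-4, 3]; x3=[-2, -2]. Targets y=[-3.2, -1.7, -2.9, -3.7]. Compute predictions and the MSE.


ŷ0 = (0.1)·(3) + (-0.1)·(4) - 2.5 = -2.6
ŷ1 = (0.1)·(0) + (-0.1)·(3) - 2.5 = -2.8
ŷ2 = (0.1)·(-4) + (-0.1)·(3) - 2.5 = -3.2
ŷ3 = (0.1)·(-2) + (-0.1)·(-2) - 2.5 = -2.5
errors² = [0.36, 1.21, 0.09, 1.44]
MSE = 3.1000/4 = 0.775

0.775


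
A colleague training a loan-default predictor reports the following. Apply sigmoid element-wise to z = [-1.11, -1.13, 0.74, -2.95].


σ(-1.11) = 1/(1+e^1.11) = 0.2479
σ(-1.13) = 1/(1+e^1.13) = 0.2442
σ(0.74) = 1/(1+e^-0.74) = 0.677
σ(-2.95) = 1/(1+e^2.95) = 0.0497
result = [0.2479, 0.2442, 0.677, 0.0497]

[0.2479, 0.2442, 0.677, 0.0497]


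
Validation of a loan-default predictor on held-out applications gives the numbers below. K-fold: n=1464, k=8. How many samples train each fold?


Fold size = 1464/8 = 183
Training per fold = 1464 - 183 = 1281

1281


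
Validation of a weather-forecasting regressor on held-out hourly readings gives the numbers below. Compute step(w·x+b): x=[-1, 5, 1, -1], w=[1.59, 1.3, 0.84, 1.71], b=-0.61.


z = (-1)·(1.59) + (5)·(1.3) + (1)·(0.84) + (-1)·(1.71) - 0.61
  = 3.43
step(z) = 1 (z≥0)

1


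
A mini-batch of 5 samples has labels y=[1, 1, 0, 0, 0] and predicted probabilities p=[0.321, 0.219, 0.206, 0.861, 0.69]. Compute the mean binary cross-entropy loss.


L[0] = -ln(0.321) = 1.1363
L[1] = -ln(0.219) = 1.5187
L[2] = -ln(1-0.206) = -ln(0.794) = 0.2307
L[3] = -ln(1-0.861) = -ln(0.139) = 1.9733
L[4] = -ln(1-0.69) = -ln(0.31) = 1.1712
mean = (1.1363 + 1.5187 + 0.2307 + 1.9733 + 1.1712)/5 = 1.206

1.206


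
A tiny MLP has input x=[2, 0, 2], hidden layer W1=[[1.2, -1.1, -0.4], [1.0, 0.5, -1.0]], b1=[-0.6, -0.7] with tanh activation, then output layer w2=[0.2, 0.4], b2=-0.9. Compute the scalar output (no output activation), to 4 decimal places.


z1[0] = (1.2)·(2) + (-1.1)·(0) + (-0.4)·(2) - 0.6 = 1.0
z1[1] = (1.0)·(2) + (0.5)·(0) + (-1.0)·(2) - 0.7 = -0.7
h = tanh(z1) = [0.7616, -0.6044]
output = (0.2)·(0.7616) + (0.4)·(-0.6044) - 0.9 = -0.9894

-0.9894


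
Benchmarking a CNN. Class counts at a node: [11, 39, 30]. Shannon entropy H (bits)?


Probabilities: [11/80, 39/80, 30/80] ≈ [0.1375, 0.4875, 0.375]
H = -((11/80)·log₂(11/80) + (39/80)·log₂(39/80) + (30/80)·log₂(30/80))
  = 1.4295 bits

1.4295 bits


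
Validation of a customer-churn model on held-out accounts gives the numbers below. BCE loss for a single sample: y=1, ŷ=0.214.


BCE = -[y·ln(p) + (1-y)·ln(1-p)]
= -1·ln(0.214) - 0
= -ln(0.214) = 1.5418

1.5418


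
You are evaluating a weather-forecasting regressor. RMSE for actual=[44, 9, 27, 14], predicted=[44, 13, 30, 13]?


MSE = 26/4 = 6.5
RMSE = √(26/4) = 2.5495

2.5495


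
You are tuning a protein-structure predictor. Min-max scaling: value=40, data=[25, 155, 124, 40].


min=25, max=155
(40-25)/(155-25) = 15/130 = 0.1154

0.1154


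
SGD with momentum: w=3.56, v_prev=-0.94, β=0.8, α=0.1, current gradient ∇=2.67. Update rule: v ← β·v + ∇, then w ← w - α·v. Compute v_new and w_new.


v_new = 0.8·-0.94 + 2.67 = -0.752 + 2.67 = 1.918
w_new = 3.56 - 0.1·1.918 = 3.56 - 0.1918 = 3.3682

v_new=1.918, w_new=3.3682


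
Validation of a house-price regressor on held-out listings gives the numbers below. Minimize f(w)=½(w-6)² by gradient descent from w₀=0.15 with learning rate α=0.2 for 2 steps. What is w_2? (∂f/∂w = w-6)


step 1: grad = 0.15-6 = -5.85; w = 0.15 - 0.2·(-5.85) = 1.32
step 2: grad = 1.32-6 = -4.68; w = 1.32 - 0.2·(-4.68) = 2.256

2.256


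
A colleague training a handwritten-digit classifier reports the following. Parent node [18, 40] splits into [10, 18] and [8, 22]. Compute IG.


Parent = [18, 40], H_parent = 0.8936
H_left = 0.9403 (n=28), H_right = 0.8366 (n=30)
H_children = (28/58)·0.9403 + (30/58)·0.8366 = 0.8867
IG = 0.8936 - 0.8867 = 0.0069

0.0069


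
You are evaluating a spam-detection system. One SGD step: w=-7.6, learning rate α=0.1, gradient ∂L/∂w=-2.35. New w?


w_new = w - α·∇
= -7.6 - 0.1·-2.35
= -7.6 + 0.235
= -7.365

-7.365


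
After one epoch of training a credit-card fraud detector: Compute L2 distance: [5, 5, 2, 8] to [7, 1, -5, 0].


d = √((5-7)² + (5-1)² + (2+ 5)² + (8-0)²)
  = √(4 + 16 + 49 + 64)
  = √133 = 11.5326

11.5326


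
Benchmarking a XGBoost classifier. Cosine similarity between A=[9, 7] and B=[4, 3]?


A·B = 9·4 + 7·3 = 57
‖A‖ = √130 = 11.4018, ‖B‖ = √25 = 5
cos = 57/(√130·√25) = 57/√3250 = 0.9998

0.9998


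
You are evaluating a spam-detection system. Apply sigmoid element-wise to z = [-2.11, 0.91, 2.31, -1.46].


σ(-2.11) = 1/(1+e^2.11) = 0.1081
σ(0.91) = 1/(1+e^-0.91) = 0.713
σ(2.31) = 1/(1+e^-2.31) = 0.9097
σ(-1.46) = 1/(1+e^1.46) = 0.1885
result = [0.1081, 0.713, 0.9097, 0.1885]

[0.1081, 0.713, 0.9097, 0.1885]
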